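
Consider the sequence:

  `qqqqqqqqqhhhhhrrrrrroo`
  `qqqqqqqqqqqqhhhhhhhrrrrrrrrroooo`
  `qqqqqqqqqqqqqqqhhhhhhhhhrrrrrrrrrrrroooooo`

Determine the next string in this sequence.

qqqqqqqqqqqqqqqqqqhhhhhhhhhhhrrrrrrrrrrrrrrroooooooo

Term n consists of 3n+3 q's, followed by 2n+1 h's, followed by 3n r's, followed by 2n-2 o's, where the shown terms are n = 2, 3, 4.
Setting n = 5 gives 18, 11, 15, 8 characters in each block.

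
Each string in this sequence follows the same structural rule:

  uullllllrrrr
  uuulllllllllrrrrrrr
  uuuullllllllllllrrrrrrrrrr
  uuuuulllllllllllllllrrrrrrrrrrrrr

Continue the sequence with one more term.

The n-th term is n+1 u's then 3n+3 l's then 3n+1 r's (n = 1, 2, …).
Setting n = 5 gives 6, 18, 16 characters in each block.

uuuuuullllllllllllllllllrrrrrrrrrrrrrrrr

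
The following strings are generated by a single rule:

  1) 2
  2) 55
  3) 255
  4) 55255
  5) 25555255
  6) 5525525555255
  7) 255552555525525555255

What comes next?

5525525555255255552555525525555255

Each term (from the third on) is the two preceding terms concatenated in order: term 3 = 2·55 = 255.
Continuing: 5525525555255 · 255552555525525555255 gives term 8.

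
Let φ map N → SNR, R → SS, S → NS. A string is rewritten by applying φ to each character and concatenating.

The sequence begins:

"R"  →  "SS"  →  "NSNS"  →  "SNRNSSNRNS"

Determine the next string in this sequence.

NSSNRSSSNRNSNSSNRSSSNRNS

Rewriting each symbol of SNRNSSNRNS: S→NS, N→SNR, R→SS, N→SNR, S→NS, S→NS, N→SNR, R→SS, N→SNR, S→NS, which concatenates to NS SNR SS SNR NS NS SNR SS SNR NS.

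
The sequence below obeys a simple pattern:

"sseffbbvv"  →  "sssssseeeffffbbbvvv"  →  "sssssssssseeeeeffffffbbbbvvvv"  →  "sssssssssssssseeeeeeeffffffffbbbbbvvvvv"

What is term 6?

Each string has the form s^{4n-2} e^{2n-1} f^{2n} b^{n+1} v^{n+1} (n = 1, 2, …).
At n = 6 the blocks have lengths 22, 11, 12, 7, 7.

sssssssssssssssssssssseeeeeeeeeeeffffffffffffbbbbbbbvvvvvvv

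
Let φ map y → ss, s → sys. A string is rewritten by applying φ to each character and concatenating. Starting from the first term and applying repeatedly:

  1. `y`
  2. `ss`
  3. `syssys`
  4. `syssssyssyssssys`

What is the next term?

Applying the rule to each of the 16 symbols of syssssyssyssssys gives the pieces sys ss sys sys sys sys ss sys sys ss sys sys sys sys ss sys, which concatenate to the answer.

syssssyssyssyssyssssyssyssssyssyssyssyssssys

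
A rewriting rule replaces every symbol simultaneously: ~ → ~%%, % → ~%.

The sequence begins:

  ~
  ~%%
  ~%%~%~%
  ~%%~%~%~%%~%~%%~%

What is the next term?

Rewriting the 17 symbols of ~%%~%~%~%%~%~%%~% one by one yields ~%% ~% ~% ~%% ~% ~%% ~% ~%% ~% ~% ~%% ~% ~%% ~% ~% ~%% ~%; concatenated:

~%%~%~%~%%~%~%%~%~%%~%~%~%%~%~%%~%~%~%%~%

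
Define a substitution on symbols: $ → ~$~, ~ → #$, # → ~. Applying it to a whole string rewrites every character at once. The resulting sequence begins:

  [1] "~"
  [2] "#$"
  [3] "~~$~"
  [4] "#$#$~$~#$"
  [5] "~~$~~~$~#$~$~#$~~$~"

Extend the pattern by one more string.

Rewriting the 19 symbols of ~~$~~~$~#$~$~#$~~$~ one by one yields #$ #$ ~$~ #$ #$ #$ ~$~ #$ ~ ~$~ #$ ~$~ #$ ~ ~$~ #$ #$ ~$~ #$; concatenated:

#$#$~$~#$#$#$~$~#$~~$~#$~$~#$~~$~#$#$~$~#$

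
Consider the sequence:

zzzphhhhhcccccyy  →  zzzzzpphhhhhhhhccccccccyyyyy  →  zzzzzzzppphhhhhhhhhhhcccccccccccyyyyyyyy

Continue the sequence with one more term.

zzzzzzzzzpppphhhhhhhhhhhhhhccccccccccccccyyyyyyyyyyy

Term n consists of 2n+1 z's, followed by n p's, followed by 3n+2 h's, followed by 3n+2 c's, followed by 3n-1 y's (n = 1, 2, …).
Setting n = 4 gives 9, 4, 14, 14, 11 characters in each block.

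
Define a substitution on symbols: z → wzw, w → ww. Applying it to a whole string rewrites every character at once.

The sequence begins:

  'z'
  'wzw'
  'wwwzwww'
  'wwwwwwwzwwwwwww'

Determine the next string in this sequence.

Rewriting the 15 symbols of wwwwwwwzwwwwwww one by one yields ww ww ww ww ww ww ww wzw ww ww ww ww ww ww ww; concatenated:

wwwwwwwwwwwwwwwzwwwwwwwwwwwwwww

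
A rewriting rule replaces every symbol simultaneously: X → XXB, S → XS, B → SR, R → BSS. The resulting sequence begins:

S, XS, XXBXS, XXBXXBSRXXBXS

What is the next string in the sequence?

φ(XXBXXBSRXXBXS) expands symbol-by-symbol to XXB XXB SR XXB XXB SR XS BSS XXB XXB SR XXB XS; joining the 13 pieces gives the next term.

XXBXXBSRXXBXXBSRXSBSSXXBXXBSRXXBXS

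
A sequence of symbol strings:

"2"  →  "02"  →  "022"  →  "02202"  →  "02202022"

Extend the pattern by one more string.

From term 3 onward, concatenate the last term with the second-to-last: 02·2 = 022, 022·02 = 02202, …
So term 6 is 02202022·02202.

0220202202202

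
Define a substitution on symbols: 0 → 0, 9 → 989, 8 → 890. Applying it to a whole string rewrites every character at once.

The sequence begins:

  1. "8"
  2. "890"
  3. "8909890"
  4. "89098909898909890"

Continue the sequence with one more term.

Applying the rule to each of the 17 symbols of 89098909898909890 gives the pieces 890 989 0 989 890 989 0 989 890 989 890 989 0 989 890 989 0, which concatenate to the answer.

8909890989890989098989098989098909898909890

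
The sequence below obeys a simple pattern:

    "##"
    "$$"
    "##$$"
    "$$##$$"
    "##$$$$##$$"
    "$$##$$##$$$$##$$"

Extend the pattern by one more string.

From term 3 onward, concatenate the second-to-last term with the last: ##·$$ = ##$$, $$·##$$ = $$##$$, …
So term 7 is ##$$$$##$$·$$##$$##$$$$##$$.

##$$$$##$$$$##$$##$$$$##$$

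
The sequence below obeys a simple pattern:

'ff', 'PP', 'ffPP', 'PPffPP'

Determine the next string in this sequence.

ffPPPPffPP

From term 3 onward, concatenate the second-to-last term with the last: ff·PP = ffPP, PP·ffPP = PPffPP, …
The next term joins ffPP and PPffPP.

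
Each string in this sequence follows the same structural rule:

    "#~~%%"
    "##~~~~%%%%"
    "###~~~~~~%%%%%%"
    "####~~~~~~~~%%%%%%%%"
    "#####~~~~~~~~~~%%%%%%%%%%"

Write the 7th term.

#######~~~~~~~~~~~~~~%%%%%%%%%%%%%%

Term n consists of n #'s, followed by 2n ~'s, followed by 2n %'s (n = 1, 2, …).
Setting n = 7 gives 7, 14, 14 characters in each block.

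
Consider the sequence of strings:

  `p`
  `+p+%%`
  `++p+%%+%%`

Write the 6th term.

+++++p+%%+%%+%%+%%+%%

Every step adds + to the front and +%% to the end of the previous string.
From ++p+%%+%%, 3 further steps: ++p+%%+%% → +++p+%%+%%+%% → ++++p+%%+%%+%%+%% → (answer).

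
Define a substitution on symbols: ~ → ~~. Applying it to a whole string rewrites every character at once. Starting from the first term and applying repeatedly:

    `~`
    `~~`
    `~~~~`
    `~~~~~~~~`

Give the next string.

Rewriting each symbol of ~~~~~~~~: ~→~~, ~→~~, ~→~~, ~→~~, ~→~~, ~→~~, ~→~~, ~→~~, which concatenates to ~~ ~~ ~~ ~~ ~~ ~~ ~~ ~~.

~~~~~~~~~~~~~~~~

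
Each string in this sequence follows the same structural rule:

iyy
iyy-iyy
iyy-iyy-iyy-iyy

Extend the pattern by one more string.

s(k+1) = s(k)·-·s(k) — each term doubles the last with '-' between the halves.
Doubling iyy-iyy-iyy-iyy with '-' between the halves:

iyy-iyy-iyy-iyy-iyy-iyy-iyy-iyy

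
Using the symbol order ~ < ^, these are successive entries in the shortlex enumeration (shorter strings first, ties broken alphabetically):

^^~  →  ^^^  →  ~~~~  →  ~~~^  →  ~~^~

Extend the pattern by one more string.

The successor of ~~^~ increments the rightmost position that isn't already ^ and resets every position after it to ~.

~~^^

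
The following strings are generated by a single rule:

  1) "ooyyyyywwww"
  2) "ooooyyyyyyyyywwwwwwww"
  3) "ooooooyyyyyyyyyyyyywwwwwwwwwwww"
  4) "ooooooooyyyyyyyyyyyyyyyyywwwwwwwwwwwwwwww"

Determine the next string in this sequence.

ooooooooooyyyyyyyyyyyyyyyyyyyyywwwwwwwwwwwwwwwwwwww

The n-th term is 2n o's then 4n+1 y's then 4n w's (n = 1, 2, …).
At n = 5 the blocks have lengths 10, 21, 20.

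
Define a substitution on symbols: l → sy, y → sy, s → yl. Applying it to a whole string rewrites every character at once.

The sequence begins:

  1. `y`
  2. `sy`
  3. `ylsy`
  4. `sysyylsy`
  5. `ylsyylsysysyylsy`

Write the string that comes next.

φ(ylsyylsysysyylsy) expands symbol-by-symbol to sy sy yl sy sy sy yl sy yl sy yl sy sy sy yl sy; joining the 16 pieces gives the next term.

sysyylsysysyylsyylsyylsysysyylsy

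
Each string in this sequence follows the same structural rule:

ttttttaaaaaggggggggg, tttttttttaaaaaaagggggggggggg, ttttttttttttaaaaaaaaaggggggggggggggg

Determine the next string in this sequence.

The n-th term is 3n t's then 2n+1 a's then 3n+3 g's, where the shown terms are n = 2, 3, 4.
At n = 5 the blocks have lengths 15, 11, 18.

tttttttttttttttaaaaaaaaaaagggggggggggggggggg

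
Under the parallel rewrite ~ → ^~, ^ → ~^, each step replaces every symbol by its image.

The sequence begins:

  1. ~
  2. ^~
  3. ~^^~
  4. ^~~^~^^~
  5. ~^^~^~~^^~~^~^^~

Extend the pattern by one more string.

^~~^~^^~~^^~^~~^~^^~^~~^^~~^~^^~

φ(~^^~^~~^^~~^~^^~) expands symbol-by-symbol to ^~ ~^ ~^ ^~ ~^ ^~ ^~ ~^ ~^ ^~ ^~ ~^ ^~ ~^ ~^ ^~; joining the 16 pieces gives the next term.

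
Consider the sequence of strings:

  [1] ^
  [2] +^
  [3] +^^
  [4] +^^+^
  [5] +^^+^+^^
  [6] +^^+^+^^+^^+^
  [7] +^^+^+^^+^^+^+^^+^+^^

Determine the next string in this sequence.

+^^+^+^^+^^+^+^^+^+^^+^^+^+^^+^^+^

From term 3 onward, concatenate the last term with the second-to-last: +^·^ = +^^, +^^·+^ = +^^+^, …
The next term joins +^^+^+^^+^^+^+^^+^+^^ and +^^+^+^^+^^+^.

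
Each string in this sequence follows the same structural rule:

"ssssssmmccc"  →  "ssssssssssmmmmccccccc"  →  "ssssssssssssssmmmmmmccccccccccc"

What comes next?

ssssssssssssssssssmmmmmmmmccccccccccccccc

Each string has the form s^{4n+2} m^{2n} c^{4n-1} (n = 1, 2, …).
Setting n = 4 gives 18, 8, 15 characters in each block.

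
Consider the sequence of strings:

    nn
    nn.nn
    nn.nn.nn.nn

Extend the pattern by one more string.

Each string is two copies of the previous one joined by '.'.
One more doubling of nn.nn.nn.nn gives the answer.

nn.nn.nn.nn.nn.nn.nn.nn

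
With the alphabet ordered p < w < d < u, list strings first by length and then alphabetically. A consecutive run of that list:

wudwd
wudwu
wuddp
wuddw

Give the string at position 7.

Advancing 3 positions from wuddw through wuddw → wuddd → wuddu reaches term 7.

wudup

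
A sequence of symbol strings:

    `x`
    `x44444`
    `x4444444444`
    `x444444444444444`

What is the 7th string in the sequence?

x444444444444444444444444444444

Every step adds 44444 to the end: s(k+1) = s(k)·44444.
From x444444444444444, 3 further steps: x444444444444444 → x44444444444444444444 → x4444444444444444444444444 → (answer).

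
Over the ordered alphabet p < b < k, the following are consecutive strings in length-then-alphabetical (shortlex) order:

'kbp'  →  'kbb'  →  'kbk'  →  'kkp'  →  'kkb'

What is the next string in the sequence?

Treat kkb as a base-3 numeral over the given alphabet and add one, carrying through any trailing k's.

kkk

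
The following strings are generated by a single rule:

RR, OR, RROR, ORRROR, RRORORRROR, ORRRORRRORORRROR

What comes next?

RRORORRRORORRRORRRORORRROR

From term 3 onward, concatenate the second-to-last term with the last: RR·OR = RROR, OR·RROR = ORRROR, …
The next term joins RRORORRROR and ORRRORRRORORRROR.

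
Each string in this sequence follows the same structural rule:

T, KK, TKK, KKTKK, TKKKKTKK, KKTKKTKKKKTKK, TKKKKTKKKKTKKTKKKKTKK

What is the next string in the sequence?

This is a Fibonacci-style word recurrence s(k) = s(k−2)·s(k−1): e.g. T·KK = TKK.
So term 8 is KKTKKTKKKKTKK·TKKKKTKKKKTKKTKKKKTKK.

KKTKKTKKKKTKKTKKKKTKKKKTKKTKKKKTKK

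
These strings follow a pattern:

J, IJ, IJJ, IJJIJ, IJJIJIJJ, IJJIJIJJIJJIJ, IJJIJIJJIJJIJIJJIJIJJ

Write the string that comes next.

This is a Fibonacci-style word recurrence s(k) = s(k−1)·s(k−2): e.g. IJ·J = IJJ.
So term 8 is IJJIJIJJIJJIJIJJIJIJJ·IJJIJIJJIJJIJ.

IJJIJIJJIJJIJIJJIJIJJIJJIJIJJIJJIJ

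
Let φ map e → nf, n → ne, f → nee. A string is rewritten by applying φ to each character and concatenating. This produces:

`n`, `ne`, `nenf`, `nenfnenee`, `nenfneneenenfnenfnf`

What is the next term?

Applying the rule to each of the 19 symbols of nenfneneenenfnenfnf gives the pieces ne nf ne nee ne nf ne nf nf ne nf ne nee ne nf ne nee ne nee, which concatenate to the answer.

nenfneneenenfnenfnfnenfneneenenfneneenenee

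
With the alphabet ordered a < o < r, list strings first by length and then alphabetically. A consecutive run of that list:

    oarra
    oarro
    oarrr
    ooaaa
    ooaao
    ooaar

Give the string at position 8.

ooaoo

Continuing the enumeration 2 steps past ooaar: ooaar → ooaoa → (answer).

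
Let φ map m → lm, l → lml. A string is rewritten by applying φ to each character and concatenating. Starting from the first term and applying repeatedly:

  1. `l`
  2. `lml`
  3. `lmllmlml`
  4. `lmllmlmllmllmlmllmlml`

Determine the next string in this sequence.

Rewriting the 21 symbols of lmllmlmllmllmlmllmlml one by one yields lml lm lml lml lm lml lm lml lml lm lml lml lm lml lm lml lml lm lml lm lml; concatenated:

lmllmlmllmllmlmllmlmllmllmlmllmllmlmllmlmllmllmlmllmlml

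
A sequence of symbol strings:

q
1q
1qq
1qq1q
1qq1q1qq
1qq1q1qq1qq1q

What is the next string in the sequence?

This is a Fibonacci-style word recurrence s(k) = s(k−1)·s(k−2): e.g. 1q·q = 1qq.
The next term joins 1qq1q1qq1qq1q and 1qq1q1qq.

1qq1q1qq1qq1q1qq1q1qq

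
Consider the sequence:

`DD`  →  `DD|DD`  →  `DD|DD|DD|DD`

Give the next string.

DD|DD|DD|DD|DD|DD|DD|DD

Every step duplicates the string with '|' between the halves.
One more doubling of DD|DD|DD|DD gives the answer.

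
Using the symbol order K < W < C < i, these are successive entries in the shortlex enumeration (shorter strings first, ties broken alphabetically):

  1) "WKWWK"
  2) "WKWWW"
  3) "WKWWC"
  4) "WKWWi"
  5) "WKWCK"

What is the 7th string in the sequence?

Stepping forward 2 times from WKWCK: WKWCK → WKWCW, then the target.

WKWCC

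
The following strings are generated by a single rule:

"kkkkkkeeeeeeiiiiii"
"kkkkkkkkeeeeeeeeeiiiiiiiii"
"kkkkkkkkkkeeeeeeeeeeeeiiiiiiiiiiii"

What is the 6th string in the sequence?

Each string has the form k^{2n+2} e^{3n} i^{3n}, where the shown terms are n = 2, 3, 4.
At n = 7 the blocks have lengths 16, 21, 21.

kkkkkkkkkkkkkkkkeeeeeeeeeeeeeeeeeeeeeiiiiiiiiiiiiiiiiiiiii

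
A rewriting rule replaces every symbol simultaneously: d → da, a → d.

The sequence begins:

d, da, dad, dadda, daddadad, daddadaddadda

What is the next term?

daddadaddaddadaddadad

Replace each of the 13 characters of daddadaddadda in place — da d da da d da d da da d da da d — and concatenate.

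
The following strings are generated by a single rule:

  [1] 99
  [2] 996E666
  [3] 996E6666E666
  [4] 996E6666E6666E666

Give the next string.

Every step adds 6E666 to the end: s(k+1) = s(k)·6E666.
One more step from 996E6666E6666E666 gives the answer.

996E6666E6666E6666E666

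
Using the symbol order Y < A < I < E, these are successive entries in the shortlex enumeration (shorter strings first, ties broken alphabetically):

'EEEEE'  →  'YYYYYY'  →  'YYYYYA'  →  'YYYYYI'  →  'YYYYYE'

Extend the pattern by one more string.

The successor of YYYYYE increments the rightmost position that isn't already E and resets every position after it to Y.

YYYYAY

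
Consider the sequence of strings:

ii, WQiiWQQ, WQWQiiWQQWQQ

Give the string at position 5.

Each term wraps the previous one in WQ on the left and WQQ on the right.
From WQWQiiWQQWQQ, 2 further steps: WQWQiiWQQWQQ → WQWQWQiiWQQWQQWQQ → (answer).

WQWQWQWQiiWQQWQQWQQWQQ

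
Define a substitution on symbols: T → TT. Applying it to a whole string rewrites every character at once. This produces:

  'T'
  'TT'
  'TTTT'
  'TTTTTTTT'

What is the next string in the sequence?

Rewriting each symbol of TTTTTTTT: T→TT, T→TT, T→TT, T→TT, T→TT, T→TT, T→TT, T→TT, which concatenates to TT TT TT TT TT TT TT TT.

TTTTTTTTTTTTTTTT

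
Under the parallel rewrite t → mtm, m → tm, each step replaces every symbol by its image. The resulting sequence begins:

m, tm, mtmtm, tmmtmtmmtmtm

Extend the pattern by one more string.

mtmtmtmmtmtmmtmtmtmmtmtmmtmtm

Expanding tmmtmtmmtmtm: t→mtm, m→tm, m→tm, t→mtm, m→tm, t→mtm, m→tm, m→tm, t→mtm, m→tm, t→mtm, m→tm. Concatenated: mtm tm tm mtm tm mtm tm tm mtm tm mtm tm.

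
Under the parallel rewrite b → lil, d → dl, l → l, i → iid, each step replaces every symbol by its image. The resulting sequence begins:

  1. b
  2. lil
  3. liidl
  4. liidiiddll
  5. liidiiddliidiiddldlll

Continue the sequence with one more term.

liidiiddliidiiddldlliidiiddliidiiddldlldllll

φ(liidiiddliidiiddldlll) expands symbol-by-symbol to l iid iid dl iid iid dl dl l iid iid dl iid iid dl dl l dl l l l; joining the 21 pieces gives the next term.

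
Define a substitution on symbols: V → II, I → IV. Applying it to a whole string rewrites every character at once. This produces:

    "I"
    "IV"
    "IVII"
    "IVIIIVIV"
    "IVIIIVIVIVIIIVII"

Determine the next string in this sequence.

Applying the rule to each of the 16 symbols of IVIIIVIVIVIIIVII gives the pieces IV II IV IV IV II IV II IV II IV IV IV II IV IV, which concatenate to the answer.

IVIIIVIVIVIIIVIIIVIIIVIVIVIIIVIV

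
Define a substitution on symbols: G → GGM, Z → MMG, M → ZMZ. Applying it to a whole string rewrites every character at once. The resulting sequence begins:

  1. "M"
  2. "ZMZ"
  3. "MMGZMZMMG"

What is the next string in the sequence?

Apply φ to MMGZMZMMG symbol by symbol: M→ZMZ, M→ZMZ, G→GGM, Z→MMG, M→ZMZ, Z→MMG, M→ZMZ, M→ZMZ, G→GGM; joined: ZMZ ZMZ GGM MMG ZMZ MMG ZMZ ZMZ GGM.

ZMZZMZGGMMMGZMZMMGZMZZMZGGM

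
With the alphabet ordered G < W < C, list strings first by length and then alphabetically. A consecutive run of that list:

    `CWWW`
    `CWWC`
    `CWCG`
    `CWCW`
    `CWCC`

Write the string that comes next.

CCGG

Find the rightmost character of CWCC below C, bump it to the next letter, and reset everything to its right to G.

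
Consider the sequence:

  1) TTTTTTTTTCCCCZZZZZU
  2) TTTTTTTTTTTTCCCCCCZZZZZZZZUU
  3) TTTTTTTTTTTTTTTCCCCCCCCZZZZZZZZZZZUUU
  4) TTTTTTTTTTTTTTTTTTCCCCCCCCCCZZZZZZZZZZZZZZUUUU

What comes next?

Reading off run lengths: T runs 9, 12, 15, 18; C runs 4, 6, 8, 10; Z runs 5, 8, 11, 14; U runs 1, 2, 3, 4 — each is linear in n, where the shown terms are n = 2, 3, 4, 5.
At n = 6 the blocks have lengths 21, 12, 17, 5.

TTTTTTTTTTTTTTTTTTTTTCCCCCCCCCCCCZZZZZZZZZZZZZZZZZUUUUU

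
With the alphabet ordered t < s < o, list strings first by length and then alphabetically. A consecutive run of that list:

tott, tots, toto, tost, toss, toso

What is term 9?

Stepping forward 3 times from toso: toso → toot → toos, then the target.

tooo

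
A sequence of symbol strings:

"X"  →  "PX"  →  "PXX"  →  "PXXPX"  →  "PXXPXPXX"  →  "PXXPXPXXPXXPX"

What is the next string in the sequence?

From term 3 onward, concatenate the last term with the second-to-last: PX·X = PXX, PXX·PX = PXXPX, …
So term 7 is PXXPXPXXPXXPX·PXXPXPXX.

PXXPXPXXPXXPXPXXPXPXX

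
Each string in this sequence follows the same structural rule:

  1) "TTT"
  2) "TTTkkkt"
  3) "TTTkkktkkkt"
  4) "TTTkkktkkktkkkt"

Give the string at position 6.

The strings grow by a fixed suffix kkkt each time.
From TTTkkktkkktkkkt, 2 further steps: TTTkkktkkktkkkt → TTTkkktkkktkkktkkkt → (answer).

TTTkkktkkktkkktkkktkkkt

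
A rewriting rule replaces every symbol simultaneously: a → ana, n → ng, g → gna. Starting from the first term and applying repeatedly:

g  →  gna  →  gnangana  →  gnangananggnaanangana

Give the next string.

Replace each of the 21 characters of gnangananggnaanangana in place — gna ng ana ng gna ana ng ana ng gna gna ng ana ana ng ana ng gna ana ng ana — and concatenate.

gnangananggnaanangananggnagnanganaanangananggnaanangana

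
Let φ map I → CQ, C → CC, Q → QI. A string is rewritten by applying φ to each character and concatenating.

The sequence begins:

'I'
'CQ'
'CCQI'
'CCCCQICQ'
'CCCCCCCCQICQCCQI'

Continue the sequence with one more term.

Rewriting the 16 symbols of CCCCCCCCQICQCCQI one by one yields CC CC CC CC CC CC CC CC QI CQ CC QI CC CC QI CQ; concatenated:

CCCCCCCCCCCCCCCCQICQCCQICCCCQICQ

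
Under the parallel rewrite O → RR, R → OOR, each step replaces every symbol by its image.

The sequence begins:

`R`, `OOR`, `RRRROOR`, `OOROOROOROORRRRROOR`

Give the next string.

RRRROORRRRROORRRRROORRRRROOROOROOROOROORRRRROOR

φ(OOROOROOROORRRRROOR) expands symbol-by-symbol to RR RR OOR RR RR OOR RR RR OOR RR RR OOR OOR OOR OOR OOR RR RR OOR; joining the 19 pieces gives the next term.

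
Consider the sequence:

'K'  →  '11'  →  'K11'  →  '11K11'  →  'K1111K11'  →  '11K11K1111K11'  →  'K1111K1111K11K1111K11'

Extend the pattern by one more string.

11K11K1111K11K1111K1111K11K1111K11

Each term (from the third on) is the two preceding terms concatenated in order: term 3 = K·11 = K11.
Continuing: 11K11K1111K11 · K1111K1111K11K1111K11 gives term 8.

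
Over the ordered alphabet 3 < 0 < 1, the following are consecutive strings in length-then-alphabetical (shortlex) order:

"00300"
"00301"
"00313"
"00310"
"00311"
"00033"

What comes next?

Treat 00033 as a base-3 numeral over the given alphabet and add one, carrying through any trailing 1's.

00030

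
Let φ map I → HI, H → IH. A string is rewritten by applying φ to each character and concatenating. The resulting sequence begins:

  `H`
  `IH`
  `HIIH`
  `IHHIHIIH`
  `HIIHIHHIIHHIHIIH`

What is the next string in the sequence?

φ(HIIHIHHIIHHIHIIH) expands symbol-by-symbol to IH HI HI IH HI IH IH HI HI IH IH HI IH HI HI IH; joining the 16 pieces gives the next term.

IHHIHIIHHIIHIHHIHIIHIHHIIHHIHIIH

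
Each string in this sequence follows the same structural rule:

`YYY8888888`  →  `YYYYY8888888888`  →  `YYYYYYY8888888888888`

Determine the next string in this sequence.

The n-th term is 2n-1 Y's then 3n+1 8's, where the shown terms are n = 2, 3, 4.
For the next term, n = 5, so the run lengths are 9, 16.

YYYYYYYYY8888888888888888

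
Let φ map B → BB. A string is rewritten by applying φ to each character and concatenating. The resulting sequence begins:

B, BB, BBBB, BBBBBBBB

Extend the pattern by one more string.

BBBBBBBBBBBBBBBB

Expanding BBBBBBBB: B→BB, B→BB, B→BB, B→BB, B→BB, B→BB, B→BB, B→BB. Concatenated: BB BB BB BB BB BB BB BB.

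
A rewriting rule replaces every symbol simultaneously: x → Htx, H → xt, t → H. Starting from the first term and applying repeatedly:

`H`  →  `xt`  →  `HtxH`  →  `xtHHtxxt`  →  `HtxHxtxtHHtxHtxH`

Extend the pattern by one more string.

Replace each of the 16 characters of HtxHxtxtHHtxHtxH in place — xt H Htx xt Htx H Htx H xt xt H Htx xt H Htx xt — and concatenate.

xtHHtxxtHtxHHtxHxtxtHHtxxtHHtxxt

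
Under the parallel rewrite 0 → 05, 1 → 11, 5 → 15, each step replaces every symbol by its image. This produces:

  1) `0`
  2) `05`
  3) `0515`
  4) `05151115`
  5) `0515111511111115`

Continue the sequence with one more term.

Replace each of the 16 characters of 0515111511111115 in place — 05 15 11 15 11 11 11 15 11 11 11 11 11 11 11 15 — and concatenate.

05151115111111151111111111111115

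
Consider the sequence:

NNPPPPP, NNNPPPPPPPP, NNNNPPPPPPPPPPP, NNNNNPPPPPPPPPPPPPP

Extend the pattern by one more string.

The n-th term is n N's then 3n-1 P's, where the shown terms are n = 2, 3, 4, 5.
Setting n = 6 gives 6, 17 characters in each block.

NNNNNNPPPPPPPPPPPPPPPPP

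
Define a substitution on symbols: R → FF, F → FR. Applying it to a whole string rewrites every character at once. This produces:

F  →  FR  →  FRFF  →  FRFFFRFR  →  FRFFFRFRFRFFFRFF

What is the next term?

Rewriting the 16 symbols of FRFFFRFRFRFFFRFF one by one yields FR FF FR FR FR FF FR FF FR FF FR FR FR FF FR FR; concatenated:

FRFFFRFRFRFFFRFFFRFFFRFRFRFFFRFR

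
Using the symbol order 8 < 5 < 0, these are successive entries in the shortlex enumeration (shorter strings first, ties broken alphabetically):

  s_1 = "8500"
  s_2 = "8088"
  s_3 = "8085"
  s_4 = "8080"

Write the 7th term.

8050

Advancing 3 positions from 8080 through 8080 → 8058 → 8055 reaches term 7.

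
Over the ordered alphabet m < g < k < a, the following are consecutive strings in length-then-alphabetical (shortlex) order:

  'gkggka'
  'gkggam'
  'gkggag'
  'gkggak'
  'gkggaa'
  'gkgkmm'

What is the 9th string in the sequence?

gkgkma

Advancing 3 positions from gkgkmm through gkgkmm → gkgkmg → gkgkmk reaches term 9.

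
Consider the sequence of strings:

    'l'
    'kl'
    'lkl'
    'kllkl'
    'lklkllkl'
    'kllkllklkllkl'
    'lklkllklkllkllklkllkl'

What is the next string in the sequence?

kllkllklkllkllklkllklkllkllklkllkl

Each term (from the third on) is the two preceding terms concatenated in order: term 3 = l·kl = lkl.
So term 8 is kllkllklkllkl·lklkllklkllkllklkllkl.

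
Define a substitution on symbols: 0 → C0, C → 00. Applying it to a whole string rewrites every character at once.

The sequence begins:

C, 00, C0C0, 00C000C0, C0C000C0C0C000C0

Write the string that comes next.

Applying the rule to each of the 16 symbols of C0C000C0C0C000C0 gives the pieces 00 C0 00 C0 C0 C0 00 C0 00 C0 00 C0 C0 C0 00 C0, which concatenate to the answer.

00C000C0C0C000C000C000C0C0C000C0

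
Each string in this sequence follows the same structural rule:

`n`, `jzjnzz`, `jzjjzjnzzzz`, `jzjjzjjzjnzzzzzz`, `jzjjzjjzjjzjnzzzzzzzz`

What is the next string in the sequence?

jzjjzjjzjjzjjzjnzzzzzzzzzz

Each term wraps the previous one in jzj on the left and zz on the right.
So the next term is jzj·jzjjzjjzjjzjnzzzzzzzz·zz.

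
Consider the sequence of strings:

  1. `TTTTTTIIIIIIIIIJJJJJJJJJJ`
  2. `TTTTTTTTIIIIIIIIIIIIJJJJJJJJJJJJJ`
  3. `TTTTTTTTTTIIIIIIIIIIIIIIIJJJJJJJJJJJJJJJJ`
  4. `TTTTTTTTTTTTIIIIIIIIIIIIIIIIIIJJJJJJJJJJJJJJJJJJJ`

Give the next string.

TTTTTTTTTTTTTTIIIIIIIIIIIIIIIIIIIIIJJJJJJJJJJJJJJJJJJJJJJ

The n-th term is 2n T's then 3n I's then 3n+1 J's, where the shown terms are n = 3, 4, 5, 6.
At n = 7 the blocks have lengths 14, 21, 22.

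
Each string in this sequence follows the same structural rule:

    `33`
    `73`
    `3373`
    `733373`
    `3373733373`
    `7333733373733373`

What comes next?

This is a Fibonacci-style word recurrence s(k) = s(k−2)·s(k−1): e.g. 33·73 = 3373.
Continuing: 3373733373 · 7333733373733373 gives term 7.

33737333737333733373733373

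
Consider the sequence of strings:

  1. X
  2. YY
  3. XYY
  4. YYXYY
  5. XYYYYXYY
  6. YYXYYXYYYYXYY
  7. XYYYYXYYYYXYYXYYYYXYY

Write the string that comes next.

YYXYYXYYYYXYYXYYYYXYYYYXYYXYYYYXYY

This is a Fibonacci-style word recurrence s(k) = s(k−2)·s(k−1): e.g. X·YY = XYY.
The next term joins YYXYYXYYYYXYY and XYYYYXYYYYXYYXYYYYXYY.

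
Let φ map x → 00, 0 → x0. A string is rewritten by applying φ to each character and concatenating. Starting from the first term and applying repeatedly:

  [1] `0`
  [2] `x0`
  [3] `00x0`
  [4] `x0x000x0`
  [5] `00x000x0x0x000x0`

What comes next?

Replace each of the 16 characters of 00x000x0x0x000x0 in place — x0 x0 00 x0 x0 x0 00 x0 00 x0 00 x0 x0 x0 00 x0 — and concatenate.

x0x000x0x0x000x000x000x0x0x000x0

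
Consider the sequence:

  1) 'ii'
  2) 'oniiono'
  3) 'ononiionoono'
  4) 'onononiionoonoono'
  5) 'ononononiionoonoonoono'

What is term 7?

ononononononiionoonoonoonoonoono

Each term wraps the previous one in on on the left and ono on the right.
From ononononiionoonoonoono, 2 further steps: ononononiionoonoonoono → onononononiionoonoonoonoono → (answer).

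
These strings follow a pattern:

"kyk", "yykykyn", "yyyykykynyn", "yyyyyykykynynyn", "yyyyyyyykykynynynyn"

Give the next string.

yyyyyyyyyykykynynynynyn

Each term wraps the previous one in yy on the left and yn on the right.
One more step from yyyyyyyykykynynynyn gives the answer.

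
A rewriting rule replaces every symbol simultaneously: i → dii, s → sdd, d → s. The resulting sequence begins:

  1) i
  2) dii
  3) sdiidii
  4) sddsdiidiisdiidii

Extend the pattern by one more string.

φ(sddsdiidiisdiidii) expands symbol-by-symbol to sdd s s sdd s dii dii s dii dii sdd s dii dii s dii dii; joining the 17 pieces gives the next term.

sddsssddsdiidiisdiidiisddsdiidiisdiidii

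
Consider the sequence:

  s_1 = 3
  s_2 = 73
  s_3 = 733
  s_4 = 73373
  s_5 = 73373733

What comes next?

7337373373373

From term 3 onward, concatenate the last term with the second-to-last: 73·3 = 733, 733·73 = 73373, …
Continuing: 73373733 · 73373 gives term 6.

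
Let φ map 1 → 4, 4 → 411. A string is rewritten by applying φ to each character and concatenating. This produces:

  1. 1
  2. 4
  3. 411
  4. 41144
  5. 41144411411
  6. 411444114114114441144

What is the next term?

Rewriting the 21 symbols of 411444114114114441144 one by one yields 411 4 4 411 411 411 4 4 411 4 4 411 4 4 411 411 411 4 4 411 411; concatenated:

4114441141141144411444114441141141144411411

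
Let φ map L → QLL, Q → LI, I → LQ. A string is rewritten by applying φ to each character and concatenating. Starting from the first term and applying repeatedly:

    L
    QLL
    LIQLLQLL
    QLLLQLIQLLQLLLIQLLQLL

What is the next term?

Rewriting the 21 symbols of QLLLQLIQLLQLLLIQLLQLL one by one yields LI QLL QLL QLL LI QLL LQ LI QLL QLL LI QLL QLL QLL LQ LI QLL QLL LI QLL QLL; concatenated:

LIQLLQLLQLLLIQLLLQLIQLLQLLLIQLLQLLQLLLQLIQLLQLLLIQLLQLL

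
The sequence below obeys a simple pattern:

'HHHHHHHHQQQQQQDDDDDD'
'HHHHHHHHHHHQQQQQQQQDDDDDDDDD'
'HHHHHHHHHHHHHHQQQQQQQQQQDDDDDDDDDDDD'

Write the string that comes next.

Term n consists of 3n+2 H's, followed by 2n+2 Q's, followed by 3n D's, where the shown terms are n = 2, 3, 4.
At n = 5 the blocks have lengths 17, 12, 15.

HHHHHHHHHHHHHHHHHQQQQQQQQQQQQDDDDDDDDDDDDDDD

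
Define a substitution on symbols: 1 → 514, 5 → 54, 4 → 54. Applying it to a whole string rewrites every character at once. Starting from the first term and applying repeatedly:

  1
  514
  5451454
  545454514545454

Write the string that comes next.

φ(545454514545454) expands symbol-by-symbol to 54 54 54 54 54 54 54 514 54 54 54 54 54 54 54; joining the 15 pieces gives the next term.

5454545454545451454545454545454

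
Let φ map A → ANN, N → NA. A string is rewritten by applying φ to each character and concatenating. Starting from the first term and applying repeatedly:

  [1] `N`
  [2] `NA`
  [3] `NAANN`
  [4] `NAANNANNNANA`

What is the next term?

NAANNANNNANAANNNANANAANNNAANN

Apply φ to NAANNANNNANA symbol by symbol: N→NA, A→ANN, A→ANN, N→NA, N→NA, A→ANN, N→NA, N→NA, N→NA, A→ANN, N→NA, A→ANN; joined: NA ANN ANN NA NA ANN NA NA NA ANN NA ANN.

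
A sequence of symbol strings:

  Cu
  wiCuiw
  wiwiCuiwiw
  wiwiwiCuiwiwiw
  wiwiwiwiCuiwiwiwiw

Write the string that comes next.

Each term wraps the previous one in wi on the left and iw on the right.
So the next term is wi·wiwiwiwiCuiwiwiwiw·iw.

wiwiwiwiwiCuiwiwiwiwiw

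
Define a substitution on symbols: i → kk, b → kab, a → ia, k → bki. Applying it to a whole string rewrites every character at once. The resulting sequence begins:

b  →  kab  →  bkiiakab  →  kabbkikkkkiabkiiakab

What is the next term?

bkiiakabkabbkikkbkibkibkibkikkiakabbkikkkkiabkiiakab

Replace each of the 20 characters of kabbkikkkkiabkiiakab in place — bki ia kab kab bki kk bki bki bki bki kk ia kab bki kk kk ia bki ia kab — and concatenate.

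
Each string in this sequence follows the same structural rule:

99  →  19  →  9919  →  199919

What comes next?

9919199919

From term 3 onward, concatenate the second-to-last term with the last: 99·19 = 9919, 19·9919 = 199919, …
The next term joins 9919 and 199919.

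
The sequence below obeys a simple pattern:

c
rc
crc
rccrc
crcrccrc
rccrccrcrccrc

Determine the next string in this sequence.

This is a Fibonacci-style word recurrence s(k) = s(k−2)·s(k−1): e.g. c·rc = crc.
Continuing: crcrccrc · rccrccrcrccrc gives term 7.

crcrccrcrccrccrcrccrc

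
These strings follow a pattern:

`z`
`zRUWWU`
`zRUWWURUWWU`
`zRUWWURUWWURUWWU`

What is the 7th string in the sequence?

Every step adds RUWWU to the end: s(k+1) = s(k)·RUWWU.
From zRUWWURUWWURUWWU, 3 further steps: zRUWWURUWWURUWWU → zRUWWURUWWURUWWURUWWU → zRUWWURUWWURUWWURUWWURUWWU → (answer).

zRUWWURUWWURUWWURUWWURUWWURUWWU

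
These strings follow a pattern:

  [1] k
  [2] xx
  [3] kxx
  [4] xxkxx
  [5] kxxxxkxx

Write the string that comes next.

xxkxxkxxxxkxx

From term 3 onward, concatenate the second-to-last term with the last: k·xx = kxx, xx·kxx = xxkxx, …
The next term joins xxkxx and kxxxxkxx.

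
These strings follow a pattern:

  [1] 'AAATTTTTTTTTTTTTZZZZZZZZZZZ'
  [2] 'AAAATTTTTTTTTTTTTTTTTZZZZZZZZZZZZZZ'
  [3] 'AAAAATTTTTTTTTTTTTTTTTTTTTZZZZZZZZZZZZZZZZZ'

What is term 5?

AAAAAAATTTTTTTTTTTTTTTTTTTTTTTTTTTTTZZZZZZZZZZZZZZZZZZZZZZZ

Each string has the form A^{n} T^{4n+1} Z^{3n+2}, where the shown terms are n = 3, 4, 5.
For term 5, n = 7, so the run lengths are 7, 29, 23.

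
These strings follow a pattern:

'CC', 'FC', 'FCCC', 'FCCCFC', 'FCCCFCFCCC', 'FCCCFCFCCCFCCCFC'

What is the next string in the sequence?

Each term (from the third on) is the previous term followed by the one before it: term 3 = FC·CC = FCCC.
Continuing: FCCCFCFCCCFCCCFC · FCCCFCFCCC gives term 7.

FCCCFCFCCCFCCCFCFCCCFCFCCC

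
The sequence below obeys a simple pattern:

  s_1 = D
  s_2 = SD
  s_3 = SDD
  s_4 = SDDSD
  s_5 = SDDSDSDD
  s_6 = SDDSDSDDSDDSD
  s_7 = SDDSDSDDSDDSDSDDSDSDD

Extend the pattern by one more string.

From term 3 onward, concatenate the last term with the second-to-last: SD·D = SDD, SDD·SD = SDDSD, …
The next term joins SDDSDSDDSDDSDSDDSDSDD and SDDSDSDDSDDSD.

SDDSDSDDSDDSDSDDSDSDDSDDSDSDDSDDSD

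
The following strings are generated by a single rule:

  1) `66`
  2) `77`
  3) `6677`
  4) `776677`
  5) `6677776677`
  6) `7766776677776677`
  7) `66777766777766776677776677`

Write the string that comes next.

This is a Fibonacci-style word recurrence s(k) = s(k−2)·s(k−1): e.g. 66·77 = 6677.
The next term joins 7766776677776677 and 66777766777766776677776677.

776677667777667766777766777766776677776677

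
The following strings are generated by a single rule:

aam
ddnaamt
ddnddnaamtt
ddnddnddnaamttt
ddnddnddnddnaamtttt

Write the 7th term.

Every step adds ddn to the front and t to the end of the previous string.
From ddnddnddnddnaamtttt, 2 further steps: ddnddnddnddnaamtttt → ddnddnddnddnddnaamttttt → (answer).

ddnddnddnddnddnddnaamtttttt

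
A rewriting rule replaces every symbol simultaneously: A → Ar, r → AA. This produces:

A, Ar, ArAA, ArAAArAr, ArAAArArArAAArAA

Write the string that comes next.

ArAAArArArAAArAAArAAArArArAAArAr

φ(ArAAArArArAAArAA) expands symbol-by-symbol to Ar AA Ar Ar Ar AA Ar AA Ar AA Ar Ar Ar AA Ar Ar; joining the 16 pieces gives the next term.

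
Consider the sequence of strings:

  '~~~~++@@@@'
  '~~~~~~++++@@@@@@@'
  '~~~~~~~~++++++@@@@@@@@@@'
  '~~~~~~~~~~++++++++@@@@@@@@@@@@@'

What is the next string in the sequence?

Each string has the form ~^{2n} +^{2n-2} @^{3n-2}, where the shown terms are n = 2, 3, 4, 5.
At n = 6 the blocks have lengths 12, 10, 16.

~~~~~~~~~~~~++++++++++@@@@@@@@@@@@@@@@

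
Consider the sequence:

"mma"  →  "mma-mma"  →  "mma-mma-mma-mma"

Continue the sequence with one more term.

s(k+1) = s(k)·-·s(k) — each term doubles the last with '-' between the halves.
Doubling mma-mma-mma-mma with '-' between the halves:

mma-mma-mma-mma-mma-mma-mma-mma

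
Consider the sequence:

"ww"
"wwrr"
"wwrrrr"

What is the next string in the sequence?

Every step adds rr to the end: s(k+1) = s(k)·rr.
Applying this once more to wwrrrr:

wwrrrrrr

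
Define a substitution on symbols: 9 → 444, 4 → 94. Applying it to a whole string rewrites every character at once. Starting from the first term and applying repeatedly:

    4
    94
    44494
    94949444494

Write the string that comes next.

44494444944449494949444494

Rewriting each symbol of 94949444494: 9→444, 4→94, 9→444, 4→94, 9→444, 4→94, 4→94, 4→94, 4→94, 9→444, 4→94, which concatenates to 444 94 444 94 444 94 94 94 94 444 94.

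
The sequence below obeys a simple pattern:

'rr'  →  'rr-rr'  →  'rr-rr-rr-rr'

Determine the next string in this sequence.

s(k+1) = s(k)·-·s(k) — each term doubles the last with '-' between the halves.
So the next term is two copies of rr-rr-rr-rr with '-' between the halves.

rr-rr-rr-rr-rr-rr-rr-rr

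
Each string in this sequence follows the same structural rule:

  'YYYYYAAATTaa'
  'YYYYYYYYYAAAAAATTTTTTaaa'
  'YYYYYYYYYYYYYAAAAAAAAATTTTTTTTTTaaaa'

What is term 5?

YYYYYYYYYYYYYYYYYYYYYAAAAAAAAAAAAAAATTTTTTTTTTTTTTTTTTaaaaaa

Term n consists of 4n+1 Y's, followed by 3n A's, followed by 4n-2 T's, followed by n+1 a's (n = 1, 2, …).
For term 5, n = 5, so the run lengths are 21, 15, 18, 6.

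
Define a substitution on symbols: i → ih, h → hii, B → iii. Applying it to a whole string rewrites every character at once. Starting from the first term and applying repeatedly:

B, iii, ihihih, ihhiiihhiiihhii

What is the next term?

Replace each of the 15 characters of ihhiiihhiiihhii in place — ih hii hii ih ih ih hii hii ih ih ih hii hii ih ih — and concatenate.

ihhiihiiihihihhiihiiihihihhiihiiihih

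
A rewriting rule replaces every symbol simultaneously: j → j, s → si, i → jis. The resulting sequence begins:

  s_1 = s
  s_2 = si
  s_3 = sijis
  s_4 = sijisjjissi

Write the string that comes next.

Apply φ to sijisjjissi symbol by symbol: s→si, i→jis, j→j, i→jis, s→si, j→j, j→j, i→jis, s→si, s→si, i→jis; joined: si jis j jis si j j jis si si jis.

sijisjjissijjjissisijis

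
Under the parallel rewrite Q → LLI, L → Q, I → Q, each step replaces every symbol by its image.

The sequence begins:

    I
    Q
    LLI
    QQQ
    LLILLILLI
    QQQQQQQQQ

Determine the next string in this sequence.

LLILLILLILLILLILLILLILLILLI

Rewriting each symbol of QQQQQQQQQ: Q→LLI, Q→LLI, Q→LLI, Q→LLI, Q→LLI, Q→LLI, Q→LLI, Q→LLI, Q→LLI, which concatenates to LLI LLI LLI LLI LLI LLI LLI LLI LLI.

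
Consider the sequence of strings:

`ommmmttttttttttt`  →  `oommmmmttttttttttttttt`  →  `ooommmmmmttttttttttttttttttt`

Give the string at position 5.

ooooommmmmmmmttttttttttttttttttttttttttt

Term n consists of n-2 o's, followed by n+1 m's, followed by 4n-1 t's, where the shown terms are n = 3, 4, 5.
At n = 7 the blocks have lengths 5, 8, 27.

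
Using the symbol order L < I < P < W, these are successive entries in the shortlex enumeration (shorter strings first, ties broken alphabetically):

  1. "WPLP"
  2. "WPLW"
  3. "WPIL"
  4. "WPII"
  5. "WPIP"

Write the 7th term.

Advancing 2 positions from WPIP through WPIP → WPIW reaches term 7.

WPPL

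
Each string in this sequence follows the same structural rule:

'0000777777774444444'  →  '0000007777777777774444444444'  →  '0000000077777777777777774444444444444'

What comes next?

The n-th term is 2n 0's then 4n 7's then 3n+1 4's, where the shown terms are n = 2, 3, 4.
Setting n = 5 gives 10, 20, 16 characters in each block.

0000000000777777777777777777774444444444444444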